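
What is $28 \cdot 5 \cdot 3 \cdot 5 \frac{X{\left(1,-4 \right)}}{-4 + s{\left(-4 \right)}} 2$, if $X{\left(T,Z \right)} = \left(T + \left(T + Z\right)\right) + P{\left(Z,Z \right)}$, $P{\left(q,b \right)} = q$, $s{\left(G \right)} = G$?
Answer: $3150$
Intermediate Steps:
$X{\left(T,Z \right)} = 2 T + 2 Z$ ($X{\left(T,Z \right)} = \left(T + \left(T + Z\right)\right) + Z = \left(Z + 2 T\right) + Z = 2 T + 2 Z$)
$28 \cdot 5 \cdot 3 \cdot 5 \frac{X{\left(1,-4 \right)}}{-4 + s{\left(-4 \right)}} 2 = 28 \cdot 5 \cdot 3 \cdot 5 \frac{2 \cdot 1 + 2 \left(-4\right)}{-4 - 4} \cdot 2 = 28 \cdot 5 \cdot 15 \frac{2 - 8}{-8} \cdot 2 = 28 \cdot 75 \left(- \frac{1}{8}\right) \left(-6\right) 2 = 2100 \cdot \frac{3}{4} \cdot 2 = 2100 \cdot \frac{3}{2} = 3150$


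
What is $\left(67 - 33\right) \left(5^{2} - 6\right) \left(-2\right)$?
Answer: $-1292$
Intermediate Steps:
$\left(67 - 33\right) \left(5^{2} - 6\right) \left(-2\right) = 34 \left(25 - 6\right) \left(-2\right) = 34 \cdot 19 \left(-2\right) = 34 \left(-38\right) = -1292$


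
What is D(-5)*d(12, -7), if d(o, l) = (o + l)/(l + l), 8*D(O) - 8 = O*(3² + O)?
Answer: 15/28 ≈ 0.53571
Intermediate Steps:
D(O) = 1 + O*(9 + O)/8 (D(O) = 1 + (O*(3² + O))/8 = 1 + (O*(9 + O))/8 = 1 + O*(9 + O)/8)
d(o, l) = (l + o)/(2*l) (d(o, l) = (l + o)/((2*l)) = (l + o)*(1/(2*l)) = (l + o)/(2*l))
D(-5)*d(12, -7) = (1 + (⅛)*(-5)² + (9/8)*(-5))*((½)*(-7 + 12)/(-7)) = (1 + (⅛)*25 - 45/8)*((½)*(-⅐)*5) = (1 + 25/8 - 45/8)*(-5/14) = -3/2*(-5/14) = 15/28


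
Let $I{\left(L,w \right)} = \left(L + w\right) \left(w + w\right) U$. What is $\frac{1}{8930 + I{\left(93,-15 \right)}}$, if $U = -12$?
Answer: $\frac{1}{37010} \approx 2.702 \cdot 10^{-5}$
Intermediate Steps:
$I{\left(L,w \right)} = - 24 w \left(L + w\right)$ ($I{\left(L,w \right)} = \left(L + w\right) \left(w + w\right) \left(-12\right) = \left(L + w\right) 2 w \left(-12\right) = 2 w \left(L + w\right) \left(-12\right) = - 24 w \left(L + w\right)$)
$\frac{1}{8930 + I{\left(93,-15 \right)}} = \frac{1}{8930 - - 360 \left(93 - 15\right)} = \frac{1}{8930 - \left(-360\right) 78} = \frac{1}{8930 + 28080} = \frac{1}{37010}$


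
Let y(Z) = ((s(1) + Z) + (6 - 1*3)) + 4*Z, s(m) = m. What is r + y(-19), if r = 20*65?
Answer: 1209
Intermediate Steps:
r = 1300
y(Z) = 4 + 5*Z (y(Z) = ((1 + Z) + (6 - 1*3)) + 4*Z = ((1 + Z) + (6 - 3)) + 4*Z = ((1 + Z) + 3) + 4*Z = (4 + Z) + 4*Z = 4 + 5*Z)
r + y(-19) = 1300 + (4 + 5*(-19)) = 1300 + (4 - 95) = 1300 - 91 = 1209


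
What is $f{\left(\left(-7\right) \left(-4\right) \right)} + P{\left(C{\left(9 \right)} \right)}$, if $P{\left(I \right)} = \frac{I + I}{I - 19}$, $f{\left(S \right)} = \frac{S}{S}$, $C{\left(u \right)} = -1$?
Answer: $\frac{11}{10} \approx 1.1$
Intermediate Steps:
$f{\left(S \right)} = 1$
$P{\left(I \right)} = \frac{2 I}{-19 + I}$
$f{\left(\left(-7\right) \left(-4\right) \right)} + P{\left(C{\left(9 \right)} \right)} = 1 + 2 \left(-1\right) \frac{1}{-19 - 1} = 1 + 2 \left(-1\right) \frac{1}{-20} = 1 + 2 \left(-1\right) \left(- \frac{1}{20}\right) = 1 + \frac{1}{10} = \frac{11}{10}$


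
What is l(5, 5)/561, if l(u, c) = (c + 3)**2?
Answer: 64/561 ≈ 0.11408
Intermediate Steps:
l(u, c) = (3 + c)**2
l(5, 5)/561 = (3 + 5)**2/561 = 8**2*(1/561) = 64*(1/561) = 64/561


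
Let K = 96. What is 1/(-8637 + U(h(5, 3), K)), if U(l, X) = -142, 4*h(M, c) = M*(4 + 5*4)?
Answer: -1/8779 ≈ -0.00011391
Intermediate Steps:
h(M, c) = 6*M (h(M, c) = (M*(4 + 5*4))/4 = (M*(4 + 20))/4 = (M*24)/4 = (24*M)/4 = 6*M)
1/(-8637 + U(h(5, 3), K)) = 1/(-8637 - 142) = 1/(-8779) = -1/8779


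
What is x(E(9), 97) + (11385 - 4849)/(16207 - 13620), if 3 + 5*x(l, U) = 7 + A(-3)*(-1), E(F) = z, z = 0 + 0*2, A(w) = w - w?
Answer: 43028/12935 ≈ 3.3265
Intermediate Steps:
A(w) = 0
z = 0 (z = 0 + 0 = 0)
E(F) = 0
x(l, U) = ⅘ (x(l, U) = -⅗ + (7 + 0*(-1))/5 = -⅗ + (7 + 0)/5 = -⅗ + (⅕)*7 = -⅗ + 7/5 = ⅘)
x(E(9), 97) + (11385 - 4849)/(16207 - 13620) = ⅘ + (11385 - 4849)/(16207 - 13620) = ⅘ + 6536/2587 = 43028/12935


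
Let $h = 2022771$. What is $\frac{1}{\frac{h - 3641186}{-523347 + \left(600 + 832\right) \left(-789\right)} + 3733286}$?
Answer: $\frac{330639}{1234370273437} \approx 2.6786 \cdot 10^{-7}$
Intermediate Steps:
$\frac{1}{\frac{h - 3641186}{-523347 + \left(600 + 832\right) \left(-789\right)} + 3733286} = \frac{1}{\frac{2022771 - 3641186}{-523347 + \left(600 + 832\right) \left(-789\right)} + 3733286} = \frac{1}{- \frac{1618415}{-523347 + 1432 \left(-789\right)} + 3733286} = \frac{1}{- \frac{1618415}{-523347 - 1129848} + 3733286} = \frac{1}{- \frac{1618415}{-1653195} + 3733286} = \frac{1}{\left(-1618415\right) \left(- \frac{1}{1653195}\right) + 3733286} = \frac{1}{\frac{323683}{330639} + 3733286} = \frac{1}{\frac{1234370273437}{330639}} = \frac{330639}{1234370273437}$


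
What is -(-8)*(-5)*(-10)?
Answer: 400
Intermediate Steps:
-(-8)*(-5)*(-10) = -4*10*(-10) = -40*(-10) = 400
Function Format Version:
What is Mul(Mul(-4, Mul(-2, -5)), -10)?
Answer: 400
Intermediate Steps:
Mul(Mul(-4, Mul(-2, -5)), -10) = Mul(Mul(-4, 10), -10) = Mul(-40, -10) = 400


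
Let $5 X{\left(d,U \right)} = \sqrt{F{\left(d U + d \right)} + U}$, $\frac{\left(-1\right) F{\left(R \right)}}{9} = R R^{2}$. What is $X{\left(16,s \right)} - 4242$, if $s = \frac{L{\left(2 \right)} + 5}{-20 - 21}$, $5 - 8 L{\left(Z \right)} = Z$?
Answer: $-4242 + \frac{i \sqrt{1093385399206}}{33620} \approx -4242.0 + 31.102 i$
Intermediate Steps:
$L{\left(Z \right)} = \frac{5}{8} - \frac{Z}{8}$
$s = - \frac{43}{328}$ ($s = \frac{\left(\frac{5}{8} - \frac{1}{4}\right) + 5}{-20 - 21} = \frac{\left(\frac{5}{8} - \frac{1}{4}\right) + 5}{-41} = \left(\frac{3}{8} + 5\right) \left(- \frac{1}{41}\right) = \frac{43}{8} \left(- \frac{1}{41}\right) = - \frac{43}{328} \approx -0.1311$)
$F{\left(R \right)} = - 9 R^{3}$ ($F{\left(R \right)} = - 9 R R^{2} = - 9 R^{3}$)
$X{\left(d,U \right)} = \frac{\sqrt{U - 9 \left(d + U d\right)^{3}}}{5}$ ($X{\left(d,U \right)} = \frac{\sqrt{- 9 \left(d U + d\right)^{3} + U}}{5} = \frac{\sqrt{- 9 \left(U d + d\right)^{3} + U}}{5} = \frac{\sqrt{- 9 \left(d + U d\right)^{3} + U}}{5} = \frac{\sqrt{U - 9 \left(d + U d\right)^{3}}}{5}$)
$X{\left(16,s \right)} - 4242 = \frac{\sqrt{- \frac{43}{328} - 9 \cdot 16^{3} \left(1 - \frac{43}{328}\right)^{3}}}{5} - 4242 = \frac{\sqrt{- \frac{43}{328} - 36864 \left(\frac{285}{328}\right)^{3}}}{5} - 4242 = \frac{\sqrt{- \frac{43}{328} - 36864 \cdot \frac{23149125}{35287552}}}{5} - 4242 = \frac{\sqrt{- \frac{43}{328} - \frac{1666737000}{68921}}}{5} - 4242 = \frac{\sqrt{- \frac{13333968283}{551368}}}{5} - 4242 = \frac{\frac{1}{6724} i \sqrt{1093385399206}}{5} - 4242 = \frac{i \sqrt{1093385399206}}{33620} - 4242 = -4242 + \frac{i \sqrt{1093385399206}}{33620}$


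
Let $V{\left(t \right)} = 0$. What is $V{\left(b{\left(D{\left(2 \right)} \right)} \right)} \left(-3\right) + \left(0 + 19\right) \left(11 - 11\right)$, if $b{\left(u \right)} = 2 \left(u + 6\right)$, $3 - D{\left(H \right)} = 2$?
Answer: $0$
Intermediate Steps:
$D{\left(H \right)} = 1$ ($D{\left(H \right)} = 3 - 2 = 1$)
$b{\left(u \right)} = 12 + 2 u$ ($b{\left(u \right)} = 2 \left(6 + u\right) = 12 + 2 u$)
$V{\left(b{\left(D{\left(2 \right)} \right)} \right)} \left(-3\right) + \left(0 + 19\right) \left(11 - 11\right) = 0 \left(-3\right) + \left(0 + 19\right) \left(11 - 11\right) = 0 + 19 \cdot 0 = 0 + 0 = 0$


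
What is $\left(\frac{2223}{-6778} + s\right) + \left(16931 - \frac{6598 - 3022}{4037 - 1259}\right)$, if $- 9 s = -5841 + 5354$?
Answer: $\frac{479680600891}{28243926} \approx 16984.0$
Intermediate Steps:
$s = \frac{487}{9}$ ($s = - \frac{-5841 + 5354}{9} = \left(- \frac{1}{9}\right) \left(-487\right) = \frac{487}{9} \approx 54.111$)
$\left(\frac{2223}{-6778} + s\right) + \left(16931 - \frac{6598 - 3022}{4037 - 1259}\right) = \left(\frac{2223}{-6778} + \frac{487}{9}\right) + \left(16931 - \frac{6598 - 3022}{4037 - 1259}\right) = \left(2223 \left(- \frac{1}{6778}\right) + \frac{487}{9}\right) + \left(16931 - \frac{3576}{2778}\right) = \left(- \frac{2223}{6778} + \frac{487}{9}\right) + \left(16931 - 3576 \cdot \frac{1}{2778}\right) = \frac{3280879}{61002} + \left(16931 - \frac{596}{463}\right) = \frac{3280879}{61002} + \frac{7838457}{463} = \frac{479680600891}{28243926}$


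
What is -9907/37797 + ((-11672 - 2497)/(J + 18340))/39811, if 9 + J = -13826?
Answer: -1777341680078/6778837333335 ≈ -0.26219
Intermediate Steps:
J = -13835 (J = -9 - 13826 = -13835)
-9907/37797 + ((-11672 - 2497)/(J + 18340))/39811 = -9907/37797 + ((-11672 - 2497)/(-13835 + 18340))/39811 = -9907*1/37797 - 14169/4505*(1/39811) = -9907/37797 - 14169*1/4505*(1/39811) = -9907/37797 - 14169/4505*1/39811 = -9907/37797 - 14169/179348555 = -1777341680078/6778837333335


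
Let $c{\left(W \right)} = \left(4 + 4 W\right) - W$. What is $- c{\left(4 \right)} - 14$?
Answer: $-30$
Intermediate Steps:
$c{\left(W \right)} = 4 + 3 W$
$- c{\left(4 \right)} - 14 = - (4 + 3 \cdot 4) - 14 = - (4 + 12) - 14 = \left(-1\right) 16 - 14 = -16 - 14 = -30$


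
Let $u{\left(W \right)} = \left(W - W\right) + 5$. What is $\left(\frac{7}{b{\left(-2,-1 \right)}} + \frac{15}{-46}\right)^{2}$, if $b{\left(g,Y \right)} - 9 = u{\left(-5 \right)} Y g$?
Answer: $\frac{1369}{763876} \approx 0.0017922$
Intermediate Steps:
$u{\left(W \right)} = 5$ ($u{\left(W \right)} = 0 + 5 = 5$)
$b{\left(g,Y \right)} = 9 + 5 Y g$
$\left(\frac{7}{b{\left(-2,-1 \right)}} + \frac{15}{-46}\right)^{2} = \left(\frac{7}{9 + 5 \left(-1\right) \left(-2\right)} + \frac{15}{-46}\right)^{2} = \left(\frac{7}{9 + 10} + 15 \left(- \frac{1}{46}\right)\right)^{2} = \left(\frac{7}{19} - \frac{15}{46}\right)^{2} = \left(\frac{37}{874}\right)^{2} = \frac{1369}{763876}$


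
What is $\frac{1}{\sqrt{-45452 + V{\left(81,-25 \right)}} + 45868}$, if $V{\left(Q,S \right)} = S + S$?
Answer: $\frac{22934}{1051959463} - \frac{i \sqrt{45502}}{2103918926} \approx 2.1801 \cdot 10^{-5} - 1.0139 \cdot 10^{-7} i$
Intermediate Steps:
$V{\left(Q,S \right)} = 2 S$
$\frac{1}{\sqrt{-45452 + V{\left(81,-25 \right)}} + 45868} = \frac{1}{\sqrt{-45452 + 2 \left(-25\right)} + 45868} = \frac{1}{\sqrt{-45452 - 50} + 45868} = \frac{1}{\sqrt{-45502} + 45868} = \frac{1}{i \sqrt{45502} + 45868} = \frac{1}{45868 + i \sqrt{45502}}$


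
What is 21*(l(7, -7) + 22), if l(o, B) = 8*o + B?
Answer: 1491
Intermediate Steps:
l(o, B) = B + 8*o
21*(l(7, -7) + 22) = 21*((-7 + 8*7) + 22) = 21*((-7 + 56) + 22) = 21*(49 + 22) = 21*71 = 1491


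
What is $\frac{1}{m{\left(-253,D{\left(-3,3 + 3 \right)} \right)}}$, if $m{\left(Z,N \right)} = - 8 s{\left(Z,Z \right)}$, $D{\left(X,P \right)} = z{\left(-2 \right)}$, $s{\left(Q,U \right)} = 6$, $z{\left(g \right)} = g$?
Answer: $- \frac{1}{48} \approx -0.020833$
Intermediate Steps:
$D{\left(X,P \right)} = -2$
$m{\left(Z,N \right)} = -48$ ($m{\left(Z,N \right)} = \left(-8\right) 6 = -48$)
$\frac{1}{m{\left(-253,D{\left(-3,3 + 3 \right)} \right)}} = \frac{1}{-48} = - \frac{1}{48}$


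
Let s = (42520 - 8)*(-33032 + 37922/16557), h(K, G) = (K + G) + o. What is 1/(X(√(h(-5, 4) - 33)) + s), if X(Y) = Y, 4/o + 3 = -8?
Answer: -2117104423655407824/2972751261976354853033383429 - 822402747*I*√462/5945502523952709706066766858 ≈ -7.1217e-10 - 2.9732e-18*I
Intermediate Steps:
o = -4/11 (o = 4/(-3 - 8) = 4/(-11) = 4*(-1/11) = -4/11 ≈ -0.36364)
h(K, G) = -4/11 + G + K (h(K, G) = (K + G) - 4/11 = (G + K) - 4/11 = -4/11 + G + K)
s = -23248660809824/16557 (s = 42512*(-33032 + 37922*(1/16557)) = 42512*(-33032 + 37922/16557) = 42512*(-546872902/16557) = -23248660809824/16557 ≈ -1.4042e+9)
1/(X(√(h(-5, 4) - 33)) + s) = 1/(√((-4/11 + 4 - 5) - 33) - 23248660809824/16557) = 1/(√(-15/11 - 33) - 23248660809824/16557) = 1/(√(-378/11) - 23248660809824/16557) = 1/(3*I*√462/11 - 23248660809824/16557) = 1/(-23248660809824/16557 + 3*I*√462/11)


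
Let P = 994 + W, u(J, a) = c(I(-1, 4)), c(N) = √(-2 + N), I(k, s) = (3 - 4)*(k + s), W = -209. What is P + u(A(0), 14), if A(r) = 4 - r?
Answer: 785 + I*√5 ≈ 785.0 + 2.2361*I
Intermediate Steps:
I(k, s) = -k - s (I(k, s) = -(k + s) = -k - s)
u(J, a) = I*√5 (u(J, a) = √(-2 + (-1*(-1) - 1*4)) = √(-2 + (1 - 4)) = √(-2 - 3) = √(-5) = I*√5)
P = 785 (P = 994 - 209 = 785)
P + u(A(0), 14) = 785 + I*√5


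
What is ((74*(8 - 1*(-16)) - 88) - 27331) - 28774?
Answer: -54417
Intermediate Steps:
((74*(8 - 1*(-16)) - 88) - 27331) - 28774 = ((74*(8 + 16) - 88) - 27331) - 28774 = ((74*24 - 88) - 27331) - 28774 = ((1776 - 88) - 27331) - 28774 = (1688 - 27331) - 28774 = -25643 - 28774 = -54417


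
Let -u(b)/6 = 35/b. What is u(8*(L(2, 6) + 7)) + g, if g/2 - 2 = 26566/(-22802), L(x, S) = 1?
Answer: -587889/364832 ≈ -1.6114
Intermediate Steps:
g = 19038/11401 (g = 4 + 2*(26566/(-22802)) = 4 + 2*(26566*(-1/22802)) = 4 + 2*(-13283/11401) = 4 - 26566/11401 = 19038/11401 ≈ 1.6699)
u(b) = -210/b
u(8*(L(2, 6) + 7)) + g = -210*1/(8*(1 + 7)) + 19038/11401 = -210/(8*8) + 19038/11401 = -210/64 + 19038/11401 = -210*1/64 + 19038/11401 = -105/32 + 19038/11401 = -587889/364832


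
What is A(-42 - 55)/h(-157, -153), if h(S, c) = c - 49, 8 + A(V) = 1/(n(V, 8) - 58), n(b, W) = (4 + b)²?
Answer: 68727/1735382 ≈ 0.039603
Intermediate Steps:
A(V) = -8 + 1/(-58 + (4 + V)²) (A(V) = -8 + 1/((4 + V)² - 58) = -8 + 1/(-58 + (4 + V)²))
h(S, c) = -49 + c
A(-42 - 55)/h(-157, -153) = ((465 - 8*(4 + (-42 - 55))²)/(-58 + (4 + (-42 - 55))²))/(-49 - 153) = ((465 - 8*(4 - 97)²)/(-58 + (4 - 97)²))/(-202) = ((465 - 8*(-93)²)/(-58 + (-93)²))*(-1/202) = ((465 - 8*8649)/(-58 + 8649))*(-1/202) = ((465 - 69192)/8591)*(-1/202) = ((1/8591)*(-68727))*(-1/202) = -68727/8591*(-1/202) = 68727/1735382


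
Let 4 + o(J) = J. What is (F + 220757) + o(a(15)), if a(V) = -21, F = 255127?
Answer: 475859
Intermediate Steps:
o(J) = -4 + J
(F + 220757) + o(a(15)) = (255127 + 220757) + (-4 - 21) = 475884 - 25 = 475859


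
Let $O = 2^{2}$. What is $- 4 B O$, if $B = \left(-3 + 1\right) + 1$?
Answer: $16$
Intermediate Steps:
$O = 4$
$B = -1$ ($B = -2 + 1 = -1$)
$- 4 B O = \left(-4\right) \left(-1\right) 4 = 4 \cdot 4 = 16$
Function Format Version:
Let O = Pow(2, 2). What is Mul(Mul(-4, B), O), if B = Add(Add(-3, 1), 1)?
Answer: 16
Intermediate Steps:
O = 4
B = -1 (B = Add(-2, 1) = -1)
Mul(Mul(-4, B), O) = Mul(Mul(-4, -1), 4) = Mul(4, 4) = 16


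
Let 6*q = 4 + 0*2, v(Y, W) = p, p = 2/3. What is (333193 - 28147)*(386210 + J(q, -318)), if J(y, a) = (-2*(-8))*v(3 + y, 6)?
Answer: 117815069484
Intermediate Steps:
p = 2/3 (p = 2*(1/3) = 2/3 ≈ 0.66667)
v(Y, W) = 2/3
q = 2/3 (q = (4 + 0*2)/6 = (4 + 0)/6 = (1/6)*4 = 2/3 ≈ 0.66667)
J(y, a) = 32/3 (J(y, a) = -2*(-8)*(2/3) = 16*(2/3) = 32/3)
(333193 - 28147)*(386210 + J(q, -318)) = (333193 - 28147)*(386210 + 32/3) = 305046*(1158662/3) = 117815069484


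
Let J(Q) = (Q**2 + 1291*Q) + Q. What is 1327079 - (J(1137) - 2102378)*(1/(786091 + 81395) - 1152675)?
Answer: 659349614452638749/867486 ≈ 7.6007e+11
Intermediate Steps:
J(Q) = Q**2 + 1292*Q
1327079 - (J(1137) - 2102378)*(1/(786091 + 81395) - 1152675) = 1327079 - (1137*(1292 + 1137) - 2102378)*(1/(786091 + 81395) - 1152675) = 1327079 - (1137*2429 - 2102378)*(1/867486 - 1152675) = 1327079 - (2761773 - 2102378)*(1/867486 - 1152675) = 1327079 - 659395*(-999929425049)/867486 = 1327079 - 1*(-659348463230185355/867486) = 1327079 + 659348463230185355/867486 = 659349614452638749/867486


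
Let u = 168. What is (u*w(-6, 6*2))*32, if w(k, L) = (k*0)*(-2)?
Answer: 0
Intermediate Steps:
w(k, L) = 0 (w(k, L) = 0*(-2) = 0)
(u*w(-6, 6*2))*32 = (168*0)*32 = 0*32 = 0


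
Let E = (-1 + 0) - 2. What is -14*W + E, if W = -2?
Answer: 25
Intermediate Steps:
E = -3 (E = -1 - 2 = -3)
-14*W + E = -14*(-2) - 3 = 28 - 3 = 25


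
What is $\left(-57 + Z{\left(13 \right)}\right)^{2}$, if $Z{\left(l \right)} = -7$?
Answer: $4096$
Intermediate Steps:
$\left(-57 + Z{\left(13 \right)}\right)^{2} = \left(-57 - 7\right)^{2} = \left(-64\right)^{2} = 4096$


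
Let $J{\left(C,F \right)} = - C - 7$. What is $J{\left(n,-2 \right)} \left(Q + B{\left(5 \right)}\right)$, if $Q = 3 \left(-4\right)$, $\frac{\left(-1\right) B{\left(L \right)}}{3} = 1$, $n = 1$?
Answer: $120$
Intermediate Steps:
$J{\left(C,F \right)} = -7 - C$
$B{\left(L \right)} = -3$ ($B{\left(L \right)} = \left(-3\right) 1 = -3$)
$Q = -12$
$J{\left(n,-2 \right)} \left(Q + B{\left(5 \right)}\right) = \left(-7 - 1\right) \left(-12 - 3\right) = \left(-7 - 1\right) \left(-15\right) = \left(-8\right) \left(-15\right) = 120$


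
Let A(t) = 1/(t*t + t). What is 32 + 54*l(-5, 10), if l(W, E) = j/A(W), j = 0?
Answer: 32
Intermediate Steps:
A(t) = 1/(t + t²) (A(t) = 1/(t² + t) = 1/(t + t²))
l(W, E) = 0 (l(W, E) = 0/((1/(W*(1 + W)))) = 0*(W*(1 + W)) = 0)
32 + 54*l(-5, 10) = 32 + 54*0 = 32 + 0 = 32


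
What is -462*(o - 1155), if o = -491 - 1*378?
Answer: 935088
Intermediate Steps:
o = -869 (o = -491 - 378 = -869)
-462*(o - 1155) = -462*(-869 - 1155) = -462*(-2024) = 935088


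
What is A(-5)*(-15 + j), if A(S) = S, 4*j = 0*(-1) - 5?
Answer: 325/4 ≈ 81.250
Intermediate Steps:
j = -5/4 (j = (0*(-1) - 5)/4 = (0 - 5)/4 = (1/4)*(-5) = -5/4 ≈ -1.2500)
A(-5)*(-15 + j) = -5*(-15 - 5/4) = -5*(-65/4) = 325/4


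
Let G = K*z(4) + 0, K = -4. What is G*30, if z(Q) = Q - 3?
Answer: -120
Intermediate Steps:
z(Q) = -3 + Q
G = -4 (G = -4*(-3 + 4) + 0 = -4*1 + 0 = -4 + 0 = -4)
G*30 = -4*30 = -120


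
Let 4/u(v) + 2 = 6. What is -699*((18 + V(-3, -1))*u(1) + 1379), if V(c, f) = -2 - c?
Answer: -977202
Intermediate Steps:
u(v) = 1 (u(v) = 4/(-2 + 6) = 4/4 = 4*(¼) = 1)
-699*((18 + V(-3, -1))*u(1) + 1379) = -699*((18 + (-2 - 1*(-3)))*1 + 1379) = -699*((18 + (-2 + 3))*1 + 1379) = -699*((18 + 1)*1 + 1379) = -699*(19*1 + 1379) = -699*(19 + 1379) = -699*1398 = -977202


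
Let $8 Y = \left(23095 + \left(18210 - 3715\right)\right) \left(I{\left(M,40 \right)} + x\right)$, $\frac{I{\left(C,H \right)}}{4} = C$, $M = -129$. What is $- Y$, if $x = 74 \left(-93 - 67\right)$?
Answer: $58057755$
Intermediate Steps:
$I{\left(C,H \right)} = 4 C$
$x = -11840$ ($x = 74 \left(-160\right) = -11840$)
$Y = -58057755$ ($Y = \frac{\left(23095 + \left(18210 - 3715\right)\right) \left(4 \left(-129\right) - 11840\right)}{8} = \frac{\left(23095 + 14495\right) \left(-516 - 11840\right)}{8} = \frac{37590 \left(-12356\right)}{8} = \frac{1}{8} \left(-464462040\right) = -58057755$)
$- Y = \left(-1\right) \left(-58057755\right) = 58057755$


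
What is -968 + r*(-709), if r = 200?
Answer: -142768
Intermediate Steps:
-968 + r*(-709) = -968 + 200*(-709) = -968 - 141800 = -142768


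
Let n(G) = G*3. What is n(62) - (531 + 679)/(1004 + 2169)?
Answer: 588968/3173 ≈ 185.62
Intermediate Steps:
n(G) = 3*G
n(62) - (531 + 679)/(1004 + 2169) = 3*62 - (531 + 679)/(1004 + 2169) = 186 - 1210/3173 = 588968/3173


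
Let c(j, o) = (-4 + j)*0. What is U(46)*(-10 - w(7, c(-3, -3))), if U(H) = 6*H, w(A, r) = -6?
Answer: -1104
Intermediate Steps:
c(j, o) = 0
U(46)*(-10 - w(7, c(-3, -3))) = (6*46)*(-10 - 1*(-6)) = 276*(-10 + 6) = 276*(-4) = -1104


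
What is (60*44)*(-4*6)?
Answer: -63360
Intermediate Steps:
(60*44)*(-4*6) = 2640*(-24) = -63360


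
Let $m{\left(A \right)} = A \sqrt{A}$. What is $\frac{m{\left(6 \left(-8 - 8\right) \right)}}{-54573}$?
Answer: $\frac{128 i \sqrt{6}}{18191} \approx 0.017236 i$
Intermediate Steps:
$m{\left(A \right)} = A^{\frac{3}{2}}$
$\frac{m{\left(6 \left(-8 - 8\right) \right)}}{-54573} = \frac{\left(6 \left(-8 - 8\right)\right)^{\frac{3}{2}}}{-54573} = \left(6 \left(-16\right)\right)^{\frac{3}{2}} \left(- \frac{1}{54573}\right) = \left(-96\right)^{\frac{3}{2}} \left(- \frac{1}{54573}\right) = - 384 i \sqrt{6} \left(- \frac{1}{54573}\right) = \frac{128 i \sqrt{6}}{18191}$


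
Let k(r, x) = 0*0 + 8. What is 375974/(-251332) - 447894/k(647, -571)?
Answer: -14071637825/251332 ≈ -55988.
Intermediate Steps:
k(r, x) = 8 (k(r, x) = 0 + 8 = 8)
375974/(-251332) - 447894/k(647, -571) = 375974/(-251332) - 447894/8 = 375974*(-1/251332) - 447894*1/8 = -187987/125666 - 223947/4 = -14071637825/251332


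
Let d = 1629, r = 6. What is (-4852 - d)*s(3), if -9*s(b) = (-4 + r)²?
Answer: 25924/9 ≈ 2880.4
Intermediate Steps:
s(b) = -4/9 (s(b) = -(-4 + 6)²/9 = -⅑*2² = -⅑*4 = -4/9)
(-4852 - d)*s(3) = (-4852 - 1*1629)*(-4/9) = (-4852 - 1629)*(-4/9) = -6481*(-4/9) = 25924/9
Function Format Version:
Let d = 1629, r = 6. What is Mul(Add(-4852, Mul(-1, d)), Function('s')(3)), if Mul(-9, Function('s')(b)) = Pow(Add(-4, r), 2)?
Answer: Rational(25924, 9) ≈ 2880.4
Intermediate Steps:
Function('s')(b) = Rational(-4, 9) (Function('s')(b) = Mul(Rational(-1, 9), Pow(Add(-4, 6), 2)) = Mul(Rational(-1, 9), Pow(2, 2)) = Mul(Rational(-1, 9), 4) = Rational(-4, 9))
Mul(Add(-4852, Mul(-1, d)), Function('s')(3)) = Mul(Add(-4852, Mul(-1, 1629)), Rational(-4, 9)) = Mul(Add(-4852, -1629), Rational(-4, 9)) = Mul(-6481, Rational(-4, 9)) = Rational(25924, 9)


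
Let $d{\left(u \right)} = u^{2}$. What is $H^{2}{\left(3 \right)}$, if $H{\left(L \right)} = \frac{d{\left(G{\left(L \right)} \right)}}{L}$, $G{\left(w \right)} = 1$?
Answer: $\frac{1}{9} \approx 0.11111$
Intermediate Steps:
$H{\left(L \right)} = \frac{1}{L}$ ($H{\left(L \right)} = \frac{1^{2}}{L} = 1 \frac{1}{L} = \frac{1}{L}$)
$H^{2}{\left(3 \right)} = \left(\frac{1}{3}\right)^{2} = \frac{1}{9}$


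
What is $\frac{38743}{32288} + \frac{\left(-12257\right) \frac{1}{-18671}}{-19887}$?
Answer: $\frac{2055039204785}{1712694713568} \approx 1.1999$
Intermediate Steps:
$\frac{38743}{32288} + \frac{\left(-12257\right) \frac{1}{-18671}}{-19887} = 38743 \cdot \frac{1}{32288} + \left(-12257\right) \left(- \frac{1}{18671}\right) \left(- \frac{1}{19887}\right) = \frac{38743}{32288} + \frac{12257}{18671} \left(- \frac{1}{19887}\right) = \frac{38743}{32288} - \frac{1751}{53044311} = \frac{2055039204785}{1712694713568}$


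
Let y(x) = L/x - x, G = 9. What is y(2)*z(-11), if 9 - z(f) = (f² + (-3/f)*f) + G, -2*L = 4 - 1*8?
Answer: 118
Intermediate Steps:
L = 2 (L = -(4 - 1*8)/2 = -(4 - 8)/2 = -½*(-4) = 2)
y(x) = -x + 2/x (y(x) = 2/x - x = -x + 2/x)
z(f) = 3 - f² (z(f) = 9 - ((f² + (-3/f)*f) + 9) = 9 - ((f² - 3) + 9) = 9 - ((-3 + f²) + 9) = 9 - (6 + f²) = 9 + (-6 - f²) = 3 - f²)
y(2)*z(-11) = (-1*2 + 2/2)*(3 - 1*(-11)²) = (-2 + 2*(½))*(3 - 1*121) = (-2 + 1)*(3 - 121) = -1*(-118) = 118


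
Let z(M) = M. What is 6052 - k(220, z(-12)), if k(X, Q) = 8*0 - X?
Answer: 6272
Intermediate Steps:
k(X, Q) = -X (k(X, Q) = 0 - X = -X)
6052 - k(220, z(-12)) = 6052 - (-1)*220 = 6052 - 1*(-220) = 6052 + 220 = 6272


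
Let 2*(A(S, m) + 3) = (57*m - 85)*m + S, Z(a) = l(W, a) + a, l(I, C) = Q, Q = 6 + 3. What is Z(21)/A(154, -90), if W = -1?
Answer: 30/234749 ≈ 0.00012780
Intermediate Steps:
Q = 9
l(I, C) = 9
Z(a) = 9 + a
A(S, m) = -3 + S/2 + m*(-85 + 57*m)/2 (A(S, m) = -3 + ((57*m - 85)*m + S)/2 = -3 + ((-85 + 57*m)*m + S)/2 = -3 + (m*(-85 + 57*m) + S)/2 = -3 + (S + m*(-85 + 57*m))/2 = -3 + (S/2 + m*(-85 + 57*m)/2) = -3 + S/2 + m*(-85 + 57*m)/2)
Z(21)/A(154, -90) = (9 + 21)/(-3 + (½)*154 - 85/2*(-90) + (57/2)*(-90)²) = 30/(-3 + 77 + 3825 + (57/2)*8100) = 30/(-3 + 77 + 3825 + 230850) = 30/234749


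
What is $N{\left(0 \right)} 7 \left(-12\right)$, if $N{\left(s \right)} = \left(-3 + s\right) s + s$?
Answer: $0$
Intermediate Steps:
$N{\left(s \right)} = s + s \left(-3 + s\right)$ ($N{\left(s \right)} = s \left(-3 + s\right) + s = s + s \left(-3 + s\right)$)
$N{\left(0 \right)} 7 \left(-12\right) = 0 \left(-2 + 0\right) 7 \left(-12\right) = 0 \left(-2\right) 7 \left(-12\right) = 0 \cdot 7 \left(-12\right) = 0 \left(-12\right) = 0$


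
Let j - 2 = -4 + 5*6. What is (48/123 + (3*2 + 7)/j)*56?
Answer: 1962/41 ≈ 47.854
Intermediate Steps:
j = 28 (j = 2 + (-4 + 5*6) = 2 + (-4 + 30) = 2 + 26 = 28)
(48/123 + (3*2 + 7)/j)*56 = (48/123 + (3*2 + 7)/28)*56 = (48*(1/123) + (6 + 7)*(1/28))*56 = (16/41 + 13*(1/28))*56 = (16/41 + 13/28)*56 = (981/1148)*56 = 1962/41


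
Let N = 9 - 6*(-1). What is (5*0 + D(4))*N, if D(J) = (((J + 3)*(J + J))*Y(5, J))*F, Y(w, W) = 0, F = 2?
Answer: 0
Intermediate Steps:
N = 15 (N = 9 - 1*(-6) = 9 + 6 = 15)
D(J) = 0 (D(J) = (((J + 3)*(J + J))*0)*2 = (((3 + J)*(2*J))*0)*2 = ((2*J*(3 + J))*0)*2 = 0*2 = 0)
(5*0 + D(4))*N = (5*0 + 0)*15 = (0 + 0)*15 = 0*15 = 0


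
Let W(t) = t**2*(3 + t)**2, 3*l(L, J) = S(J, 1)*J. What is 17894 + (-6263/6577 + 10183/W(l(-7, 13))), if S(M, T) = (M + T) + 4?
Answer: 4697550005887891/262534924548 ≈ 17893.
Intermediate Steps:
S(M, T) = 4 + M + T
l(L, J) = J*(5 + J)/3 (l(L, J) = ((4 + J + 1)*J)/3 = ((5 + J)*J)/3 = (J*(5 + J))/3 = J*(5 + J)/3)
17894 + (-6263/6577 + 10183/W(l(-7, 13))) = 17894 + (-6263/6577 + 10183/((((1/3)*13*(5 + 13))**2*(3 + (1/3)*13*(5 + 13))**2))) = 17894 + (-6263*1/6577 + 10183/((((1/3)*13*18)**2*(3 + (1/3)*13*18)**2))) = 17894 + (-6263/6577 + 10183/((78**2*(3 + 78)**2))) = 17894 + (-6263/6577 + 10183/((6084*81**2))) = 17894 + (-6263/6577 + 10183/((6084*6561))) = 17894 + (-6263/6577 + 10183/39917124) = 17894 - 249933974021/262534924548 = 4697550005887891/262534924548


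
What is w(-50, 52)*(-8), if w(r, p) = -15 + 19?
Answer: -32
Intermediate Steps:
w(r, p) = 4
w(-50, 52)*(-8) = 4*(-8) = -32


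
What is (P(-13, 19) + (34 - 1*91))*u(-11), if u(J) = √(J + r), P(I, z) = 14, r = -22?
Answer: -43*I*√33 ≈ -247.02*I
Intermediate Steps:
u(J) = √(-22 + J) (u(J) = √(J - 22) = √(-22 + J))
(P(-13, 19) + (34 - 1*91))*u(-11) = (14 + (34 - 1*91))*√(-22 - 11) = (14 + (34 - 91))*√(-33) = (14 - 57)*(I*√33) = -43*I*√33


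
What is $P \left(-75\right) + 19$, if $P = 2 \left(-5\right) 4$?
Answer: $3019$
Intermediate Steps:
$P = -40$ ($P = \left(-10\right) 4 = -40$)
$P \left(-75\right) + 19 = \left(-40\right) \left(-75\right) + 19 = 3000 + 19 = 3019$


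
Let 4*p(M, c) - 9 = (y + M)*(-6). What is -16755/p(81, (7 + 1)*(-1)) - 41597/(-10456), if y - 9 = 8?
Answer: 241615261/2018008 ≈ 119.73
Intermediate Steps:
y = 17 (y = 9 + 8 = 17)
p(M, c) = -93/4 - 3*M/2 (p(M, c) = 9/4 + ((17 + M)*(-6))/4 = 9/4 + (-102 - 6*M)/4 = 9/4 + (-51/2 - 3*M/2) = -93/4 - 3*M/2)
-16755/p(81, (7 + 1)*(-1)) - 41597/(-10456) = -16755/(-93/4 - 3/2*81) - 41597/(-10456) = -16755/(-93/4 - 243/2) - 41597*(-1/10456) = -16755/(-579/4) + 41597/10456 = -16755*(-4/579) + 41597/10456 = 22340/193 + 41597/10456 = 241615261/2018008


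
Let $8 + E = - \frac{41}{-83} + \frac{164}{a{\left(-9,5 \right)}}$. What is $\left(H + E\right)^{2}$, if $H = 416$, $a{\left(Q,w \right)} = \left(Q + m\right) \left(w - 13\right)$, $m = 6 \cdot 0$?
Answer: $\frac{376619098249}{2232036} \approx 1.6873 \cdot 10^{5}$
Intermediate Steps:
$m = 0$
$a{\left(Q,w \right)} = Q \left(-13 + w\right)$ ($a{\left(Q,w \right)} = \left(Q + 0\right) \left(w - 13\right) = Q \left(-13 + w\right)$)
$E = - \frac{7811}{1494}$ ($E = -8 - \left(- \frac{41}{83} - 164 \left(- \frac{1}{9 \left(-13 + 5\right)}\right)\right) = -8 - \left(- \frac{41}{83} - \frac{164}{\left(-9\right) \left(-8\right)}\right) = -8 + \left(\frac{41}{83} + \frac{164}{72}\right) = -8 + \left(\frac{41}{83} + 164 \cdot \frac{1}{72}\right) = -8 + \left(\frac{41}{83} + \frac{41}{18}\right) = -8 + \frac{4141}{1494} = - \frac{7811}{1494} \approx -5.2282$)
$\left(H + E\right)^{2} = \left(416 - \frac{7811}{1494}\right)^{2} = \left(\frac{613693}{1494}\right)^{2} = \frac{376619098249}{2232036}$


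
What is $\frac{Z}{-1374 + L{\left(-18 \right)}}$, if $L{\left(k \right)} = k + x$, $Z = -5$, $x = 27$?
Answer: $\frac{1}{273} \approx 0.003663$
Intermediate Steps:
$L{\left(k \right)} = 27 + k$ ($L{\left(k \right)} = k + 27 = 27 + k$)
$\frac{Z}{-1374 + L{\left(-18 \right)}} = - \frac{5}{-1374 + \left(27 - 18\right)} = - \frac{5}{-1374 + 9} = - \frac{5}{-1365} = \left(-5\right) \left(- \frac{1}{1365}\right) = \frac{1}{273}$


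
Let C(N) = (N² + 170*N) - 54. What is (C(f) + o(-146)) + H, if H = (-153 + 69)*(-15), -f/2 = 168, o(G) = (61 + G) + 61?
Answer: 56958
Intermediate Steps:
o(G) = 122 + G
f = -336 (f = -2*168 = -336)
C(N) = -54 + N² + 170*N
H = 1260 (H = -84*(-15) = 1260)
(C(f) + o(-146)) + H = ((-54 + (-336)² + 170*(-336)) + (122 - 146)) + 1260 = ((-54 + 112896 - 57120) - 24) + 1260 = (55722 - 24) + 1260 = 55698 + 1260 = 56958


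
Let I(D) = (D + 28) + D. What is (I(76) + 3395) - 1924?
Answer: 1651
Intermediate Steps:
I(D) = 28 + 2*D (I(D) = (28 + D) + D = 28 + 2*D)
(I(76) + 3395) - 1924 = ((28 + 2*76) + 3395) - 1924 = ((28 + 152) + 3395) - 1924 = (180 + 3395) - 1924 = 3575 - 1924 = 1651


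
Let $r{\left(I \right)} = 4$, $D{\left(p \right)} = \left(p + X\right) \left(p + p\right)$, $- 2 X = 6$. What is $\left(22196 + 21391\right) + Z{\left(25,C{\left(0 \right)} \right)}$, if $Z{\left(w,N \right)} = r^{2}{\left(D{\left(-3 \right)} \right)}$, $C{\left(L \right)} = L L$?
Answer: $43603$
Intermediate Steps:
$X = -3$ ($X = \left(- \frac{1}{2}\right) 6 = -3$)
$C{\left(L \right)} = L^{2}$
$D{\left(p \right)} = 2 p \left(-3 + p\right)$ ($D{\left(p \right)} = \left(p - 3\right) \left(p + p\right) = \left(-3 + p\right) 2 p = 2 p \left(-3 + p\right)$)
$Z{\left(w,N \right)} = 16$ ($Z{\left(w,N \right)} = 4^{2} = 16$)
$\left(22196 + 21391\right) + Z{\left(25,C{\left(0 \right)} \right)} = \left(22196 + 21391\right) + 16 = 43587 + 16 = 43603$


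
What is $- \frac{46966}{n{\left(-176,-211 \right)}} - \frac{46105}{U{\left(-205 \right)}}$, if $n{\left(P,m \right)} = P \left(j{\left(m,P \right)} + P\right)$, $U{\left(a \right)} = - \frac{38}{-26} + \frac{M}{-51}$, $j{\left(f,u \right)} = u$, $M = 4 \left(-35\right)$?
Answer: $- \frac{946927936327}{86392064} \approx -10961.0$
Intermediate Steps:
$M = -140$
$U{\left(a \right)} = \frac{2789}{663}$ ($U{\left(a \right)} = - \frac{38}{-26} - \frac{140}{-51} = \left(-38\right) \left(- \frac{1}{26}\right) - - \frac{140}{51} = \frac{19}{13} + \frac{140}{51} = \frac{2789}{663}$)
$n{\left(P,m \right)} = 2 P^{2}$ ($n{\left(P,m \right)} = P \left(P + P\right) = P 2 P = 2 P^{2}$)
$- \frac{46966}{n{\left(-176,-211 \right)}} - \frac{46105}{U{\left(-205 \right)}} = - \frac{46966}{2 \left(-176\right)^{2}} - \frac{46105}{\frac{2789}{663}} = - \frac{46966}{2 \cdot 30976} - \frac{30567615}{2789} = - \frac{46966}{61952} - \frac{30567615}{2789} = \left(-46966\right) \frac{1}{61952} - \frac{30567615}{2789} = - \frac{23483}{30976} - \frac{30567615}{2789} = - \frac{946927936327}{86392064}$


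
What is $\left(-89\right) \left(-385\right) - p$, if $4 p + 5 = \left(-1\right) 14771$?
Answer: $37959$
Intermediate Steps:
$p = -3694$ ($p = - \frac{5}{4} + \frac{\left(-1\right) 14771}{4} = - \frac{5}{4} + \frac{1}{4} \left(-14771\right) = - \frac{5}{4} - \frac{14771}{4} = -3694$)
$\left(-89\right) \left(-385\right) - p = \left(-89\right) \left(-385\right) - -3694 = 34265 + 3694 = 37959$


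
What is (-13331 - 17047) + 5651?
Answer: -24727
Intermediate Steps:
(-13331 - 17047) + 5651 = -30378 + 5651 = -24727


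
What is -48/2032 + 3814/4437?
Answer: 471067/563499 ≈ 0.83597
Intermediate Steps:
-48/2032 + 3814/4437 = -48*1/2032 + 3814*(1/4437) = -3/127 + 3814/4437 = 471067/563499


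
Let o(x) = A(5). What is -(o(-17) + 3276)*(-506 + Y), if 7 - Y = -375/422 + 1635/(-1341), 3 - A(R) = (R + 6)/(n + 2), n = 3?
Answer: 767842312192/471585 ≈ 1.6282e+6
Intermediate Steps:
A(R) = 9/5 - R/5 (A(R) = 3 - (R + 6)/(3 + 2) = 3 - (6 + R)/5 = 3 - (6/5 + R/5) = 3 + (-6/5 - R/5) = 9/5 - R/5)
Y = 1718053/188634 (Y = 7 - (-375/422 + 1635/(-1341)) = 7 - (-375*1/422 + 1635*(-1/1341)) = 7 - (-375/422 - 545/447) = 7 - 1*(-397615/188634) = 7 + 397615/188634 = 1718053/188634 ≈ 9.1079)
o(x) = ⅘ (o(x) = 9/5 - ⅕*5 = 9/5 - 1 = ⅘)
-(o(-17) + 3276)*(-506 + Y) = -(⅘ + 3276)*(-506 + 1718053/188634) = -16384*(-93730751)/(5*188634) = -1*(-767842312192/471585) = 767842312192/471585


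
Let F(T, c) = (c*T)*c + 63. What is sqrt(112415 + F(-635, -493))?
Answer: I*sqrt(154223637) ≈ 12419.0*I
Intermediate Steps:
F(T, c) = 63 + T*c**2 (F(T, c) = (T*c)*c + 63 = T*c**2 + 63 = 63 + T*c**2)
sqrt(112415 + F(-635, -493)) = sqrt(112415 + (63 - 635*(-493)**2)) = sqrt(112415 + (63 - 635*243049)) = sqrt(112415 + (63 - 154336115)) = sqrt(112415 - 154336052) = sqrt(-154223637) = I*sqrt(154223637)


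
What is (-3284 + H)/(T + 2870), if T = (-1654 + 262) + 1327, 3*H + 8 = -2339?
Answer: -1109/765 ≈ -1.4497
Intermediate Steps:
H = -2347/3 (H = -8/3 + (⅓)*(-2339) = -8/3 - 2339/3 = -2347/3 ≈ -782.33)
T = -65 (T = -1392 + 1327 = -65)
(-3284 + H)/(T + 2870) = (-3284 - 2347/3)/(-65 + 2870) = -12199/3/2805 = -12199/3*1/2805 = -1109/765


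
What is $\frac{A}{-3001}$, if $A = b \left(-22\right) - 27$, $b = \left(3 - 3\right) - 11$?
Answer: $- \frac{215}{3001} \approx -0.071643$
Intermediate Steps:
$b = -11$ ($b = 0 - 11 = -11$)
$A = 215$ ($A = \left(-11\right) \left(-22\right) - 27 = 242 - 27 = 215$)
$\frac{A}{-3001} = \frac{215}{-3001} = 215 \left(- \frac{1}{3001}\right) = - \frac{215}{3001}$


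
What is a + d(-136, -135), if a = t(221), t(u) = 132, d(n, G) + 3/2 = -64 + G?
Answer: -137/2 ≈ -68.500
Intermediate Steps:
d(n, G) = -131/2 + G (d(n, G) = -3/2 + (-64 + G) = -131/2 + G)
a = 132
a + d(-136, -135) = 132 + (-131/2 - 135) = 132 - 401/2 = -137/2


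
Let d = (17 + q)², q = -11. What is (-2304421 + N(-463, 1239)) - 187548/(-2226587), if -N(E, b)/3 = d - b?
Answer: -5122957901096/2226587 ≈ -2.3008e+6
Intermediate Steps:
d = 36 (d = (17 - 11)² = 6² = 36)
N(E, b) = -108 + 3*b (N(E, b) = -3*(36 - b) = -108 + 3*b)
(-2304421 + N(-463, 1239)) - 187548/(-2226587) = (-2304421 + (-108 + 3*1239)) - 187548/(-2226587) = (-2304421 + (-108 + 3717)) - 187548*(-1/2226587) = (-2304421 + 3609) + 187548/2226587 = -2300812 + 187548/2226587 = -5122957901096/2226587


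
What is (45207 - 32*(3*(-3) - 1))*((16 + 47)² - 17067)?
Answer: -596312646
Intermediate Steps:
(45207 - 32*(3*(-3) - 1))*((16 + 47)² - 17067) = (45207 - 32*(-9 - 1))*(63² - 17067) = (45207 - 32*(-10))*(3969 - 17067) = (45207 + 320)*(-13098) = 45527*(-13098) = -596312646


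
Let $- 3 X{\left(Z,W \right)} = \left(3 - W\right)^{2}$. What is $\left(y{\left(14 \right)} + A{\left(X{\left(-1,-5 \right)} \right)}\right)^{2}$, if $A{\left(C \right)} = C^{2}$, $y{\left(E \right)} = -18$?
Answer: $\frac{15476356}{81} \approx 1.9107 \cdot 10^{5}$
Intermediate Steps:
$X{\left(Z,W \right)} = - \frac{\left(3 - W\right)^{2}}{3}$
$\left(y{\left(14 \right)} + A{\left(X{\left(-1,-5 \right)} \right)}\right)^{2} = \left(-18 + \left(- \frac{\left(-3 - 5\right)^{2}}{3}\right)^{2}\right)^{2} = \left(-18 + \left(- \frac{\left(-8\right)^{2}}{3}\right)^{2}\right)^{2} = \left(-18 + \left(\left(- \frac{1}{3}\right) 64\right)^{2}\right)^{2} = \left(-18 + \left(- \frac{64}{3}\right)^{2}\right)^{2} = \left(-18 + \frac{4096}{9}\right)^{2} = \left(\frac{3934}{9}\right)^{2} = \frac{15476356}{81}$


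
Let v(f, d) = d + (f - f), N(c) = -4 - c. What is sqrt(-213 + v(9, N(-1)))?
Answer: 6*I*sqrt(6) ≈ 14.697*I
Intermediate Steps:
v(f, d) = d (v(f, d) = d + 0 = d)
sqrt(-213 + v(9, N(-1))) = sqrt(-213 + (-4 - 1*(-1))) = sqrt(-213 + (-4 + 1)) = sqrt(-213 - 3) = sqrt(-216) = 6*I*sqrt(6)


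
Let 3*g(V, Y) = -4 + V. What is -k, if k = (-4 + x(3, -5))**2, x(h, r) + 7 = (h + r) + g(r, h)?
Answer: -256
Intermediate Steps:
g(V, Y) = -4/3 + V/3 (g(V, Y) = (-4 + V)/3 = -4/3 + V/3)
x(h, r) = -25/3 + h + 4*r/3 (x(h, r) = -7 + ((h + r) + (-4/3 + r/3)) = -7 + (-4/3 + h + 4*r/3) = -25/3 + h + 4*r/3)
k = 256 (k = (-4 + (-25/3 + 3 + (4/3)*(-5)))**2 = (-4 + (-25/3 + 3 - 20/3))**2 = (-4 - 12)**2 = (-16)**2 = 256)
-k = -1*256 = -256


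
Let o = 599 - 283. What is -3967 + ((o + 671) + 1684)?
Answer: -1296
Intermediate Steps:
o = 316
-3967 + ((o + 671) + 1684) = -3967 + ((316 + 671) + 1684) = -3967 + (987 + 1684) = -3967 + 2671 = -1296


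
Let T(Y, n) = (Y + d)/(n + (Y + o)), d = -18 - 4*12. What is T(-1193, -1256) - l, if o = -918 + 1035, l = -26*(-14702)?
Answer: -891410405/2332 ≈ -3.8225e+5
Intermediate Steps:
l = 382252
o = 117
d = -66 (d = -18 - 48 = -66)
T(Y, n) = (-66 + Y)/(117 + Y + n) (T(Y, n) = (Y - 66)/(n + (Y + 117)) = (-66 + Y)/(n + (117 + Y)) = (-66 + Y)/(117 + Y + n))
T(-1193, -1256) - l = (-66 - 1193)/(117 - 1193 - 1256) - 1*382252 = -1259/(-2332) - 382252 = -1/2332*(-1259) - 382252 = 1259/2332 - 382252 = -891410405/2332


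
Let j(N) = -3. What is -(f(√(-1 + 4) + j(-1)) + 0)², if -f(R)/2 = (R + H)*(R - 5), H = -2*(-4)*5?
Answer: -353488 + 67976*√3 ≈ -2.3575e+5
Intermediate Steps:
H = 40 (H = 8*5 = 40)
f(R) = -2*(-5 + R)*(40 + R) (f(R) = -2*(R + 40)*(R - 5) = -2*(40 + R)*(-5 + R) = -2*(-5 + R)*(40 + R))
-(f(√(-1 + 4) + j(-1)) + 0)² = -((400 - 70*(√(-1 + 4) - 3) - 2*(√(-1 + 4) - 3)²) + 0)² = -((400 - 70*(√3 - 3) - 2*(√3 - 3)²) + 0)² = -((400 - 70*(-3 + √3) - 2*(-3 + √3)²) + 0)² = -((400 + (210 - 70*√3) - 2*(-3 + √3)²) + 0)² = -((610 - 70*√3 - 2*(-3 + √3)²) + 0)² = -(610 - 70*√3 - 2*(-3 + √3)²)²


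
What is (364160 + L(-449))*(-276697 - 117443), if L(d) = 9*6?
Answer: -143551305960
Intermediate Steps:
L(d) = 54
(364160 + L(-449))*(-276697 - 117443) = (364160 + 54)*(-276697 - 117443) = 364214*(-394140) = -143551305960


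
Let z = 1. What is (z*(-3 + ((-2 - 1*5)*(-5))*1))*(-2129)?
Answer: -68128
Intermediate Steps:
(z*(-3 + ((-2 - 1*5)*(-5))*1))*(-2129) = (1*(-3 + ((-2 - 1*5)*(-5))*1))*(-2129) = (1*(-3 + ((-2 - 5)*(-5))*1))*(-2129) = (1*(-3 - 7*(-5)*1))*(-2129) = (1*(-3 + 35*1))*(-2129) = (1*(-3 + 35))*(-2129) = (1*32)*(-2129) = 32*(-2129) = -68128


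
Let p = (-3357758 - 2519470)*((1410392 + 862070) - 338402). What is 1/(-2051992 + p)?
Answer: -1/11366913637672 ≈ -8.7975e-14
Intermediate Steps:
p = -11366911585680 (p = -5877228*(2272462 - 338402) = -5877228*1934060 = -11366911585680)
1/(-2051992 + p) = 1/(-2051992 - 11366911585680) = 1/(-11366913637672) = -1/11366913637672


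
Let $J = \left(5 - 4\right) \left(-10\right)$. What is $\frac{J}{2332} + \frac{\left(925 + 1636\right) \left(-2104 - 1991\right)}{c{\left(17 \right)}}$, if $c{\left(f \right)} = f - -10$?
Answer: $- \frac{1358687345}{3498} \approx -3.8842 \cdot 10^{5}$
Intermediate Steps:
$J = -10$ ($J = 1 \left(-10\right) = -10$)
$c{\left(f \right)} = 10 + f$ ($c{\left(f \right)} = f + 10 = 10 + f$)
$\frac{J}{2332} + \frac{\left(925 + 1636\right) \left(-2104 - 1991\right)}{c{\left(17 \right)}} = - \frac{10}{2332} + \frac{\left(925 + 1636\right) \left(-2104 - 1991\right)}{10 + 17} = \left(-10\right) \frac{1}{2332} + \frac{2561 \left(-4095\right)}{27} = - \frac{5}{1166} - \frac{1165255}{3} = - \frac{1358687345}{3498}$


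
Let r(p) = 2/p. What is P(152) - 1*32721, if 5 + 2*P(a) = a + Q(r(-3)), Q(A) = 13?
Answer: -32641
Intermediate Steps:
P(a) = 4 + a/2 (P(a) = -5/2 + (a + 13)/2 = -5/2 + (13 + a)/2 = -5/2 + (13/2 + a/2) = 4 + a/2)
P(152) - 1*32721 = (4 + (1/2)*152) - 1*32721 = (4 + 76) - 32721 = 80 - 32721 = -32641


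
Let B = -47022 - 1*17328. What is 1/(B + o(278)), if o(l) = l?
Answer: -1/64072 ≈ -1.5607e-5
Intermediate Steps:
B = -64350 (B = -47022 - 17328 = -64350)
1/(B + o(278)) = 1/(-64350 + 278) = 1/(-64072) = -1/64072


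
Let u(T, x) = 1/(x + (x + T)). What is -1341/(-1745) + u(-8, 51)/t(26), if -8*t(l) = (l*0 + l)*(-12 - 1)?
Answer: 10655053/13860535 ≈ 0.76873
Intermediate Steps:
t(l) = 13*l/8 (t(l) = -(l*0 + l)*(-12 - 1)/8 = -(0 + l)*(-13)/8 = -l*(-13)/8 = -(-13)*l/8 = 13*l/8)
u(T, x) = 1/(T + 2*x) (u(T, x) = 1/(x + (T + x)) = 1/(T + 2*x))
-1341/(-1745) + u(-8, 51)/t(26) = -1341/(-1745) + 1/((-8 + 2*51)*(((13/8)*26))) = -1341*(-1/1745) + 1/((-8 + 102)*(169/4)) = 1341/1745 + (4/169)/94 = 1341/1745 + (1/94)*(4/169) = 1341/1745 + 2/7943 = 10655053/13860535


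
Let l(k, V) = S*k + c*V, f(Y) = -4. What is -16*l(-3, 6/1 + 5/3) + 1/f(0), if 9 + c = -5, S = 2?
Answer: 21757/12 ≈ 1813.1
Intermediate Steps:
c = -14 (c = -9 - 5 = -14)
l(k, V) = -14*V + 2*k (l(k, V) = 2*k - 14*V = -14*V + 2*k)
-16*l(-3, 6/1 + 5/3) + 1/f(0) = -16*(-14*(6/1 + 5/3) + 2*(-3)) + 1/(-4) = -16*(-14*(6*1 + 5*(⅓)) - 6) - ¼ = -16*(-14*(6 + 5/3) - 6) - ¼ = -16*(-14*23/3 - 6) - ¼ = -16*(-322/3 - 6) - ¼ = -16*(-340/3) - ¼ = 5440/3 - ¼ = 21757/12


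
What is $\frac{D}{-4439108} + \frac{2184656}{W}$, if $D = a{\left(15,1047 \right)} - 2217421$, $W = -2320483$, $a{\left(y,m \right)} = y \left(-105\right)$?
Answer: $- \frac{66893844585}{151483450723} \approx -0.44159$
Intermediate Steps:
$a{\left(y,m \right)} = - 105 y$
$D = -2218996$ ($D = \left(-105\right) 15 - 2217421 = -1575 - 2217421 = -2218996$)
$\frac{D}{-4439108} + \frac{2184656}{W} = - \frac{2218996}{-4439108} + \frac{2184656}{-2320483} = \left(-2218996\right) \left(- \frac{1}{4439108}\right) + 2184656 \left(- \frac{1}{2320483}\right) = \frac{554749}{1109777} - \frac{2184656}{2320483} = - \frac{66893844585}{151483450723}$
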